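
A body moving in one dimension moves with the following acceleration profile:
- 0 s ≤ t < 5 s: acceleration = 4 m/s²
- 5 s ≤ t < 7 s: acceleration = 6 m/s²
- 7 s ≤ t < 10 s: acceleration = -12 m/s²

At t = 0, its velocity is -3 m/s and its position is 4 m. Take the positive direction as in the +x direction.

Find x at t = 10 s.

On each constant-a segment, Δv = aΔt and Δx = v₀Δt + ½aΔt²; chain segment to segment.
0–5 s: v starts -3 m/s; Δx = -3·5 + ½·4·5² = 35 m; v ends 17 m/s.
5–7 s: v starts 17 m/s; Δx = 17·2 + ½·6·2² = 46 m; v ends 29 m/s.
7–10 s: v starts 29 m/s; Δx = 29·3 + ½·-12·3² = 33 m; v ends -7 m/s.
x(10) = 4 + Σ Δx = 118 m.

118 m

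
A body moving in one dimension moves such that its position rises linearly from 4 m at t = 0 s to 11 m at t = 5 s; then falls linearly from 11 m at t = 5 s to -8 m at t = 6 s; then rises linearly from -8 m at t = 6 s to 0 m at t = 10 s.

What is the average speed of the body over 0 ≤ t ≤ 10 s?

3.4 m/s

Average speed = (total path length)/(elapsed time); on a piecewise-linear x-t graph the path length is Σ|Δx|.
0–5 s: |Δx| = |11 − 4| = 7 m
5–6 s: |Δx| = |-8 − 11| = 19 m
6–10 s: |Δx| = |0 − -8| = 8 m
Total path = 34 m; average speed = 34/10 = 3.4 m/s.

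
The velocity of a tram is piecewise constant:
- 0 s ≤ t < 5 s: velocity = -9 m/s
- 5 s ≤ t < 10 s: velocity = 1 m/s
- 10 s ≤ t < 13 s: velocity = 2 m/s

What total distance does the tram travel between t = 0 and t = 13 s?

Total distance travelled is ∫|v| dt — sum the magnitudes of each area piece.
0–5 s: |-9| × 5 = 45 m
5–10 s: |1| × 5 = 5 m
10–13 s: |2| × 3 = 6 m
Total distance = 56 m

56 m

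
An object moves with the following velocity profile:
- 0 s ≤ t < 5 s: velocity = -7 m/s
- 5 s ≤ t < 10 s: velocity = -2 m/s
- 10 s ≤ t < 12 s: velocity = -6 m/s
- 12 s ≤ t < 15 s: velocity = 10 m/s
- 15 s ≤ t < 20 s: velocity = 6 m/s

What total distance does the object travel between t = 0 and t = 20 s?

117 m

Total distance travelled is ∫|v| dt — sum the magnitudes of each area piece.
0–5 s: |-7| × 5 = 35 m
5–10 s: |-2| × 5 = 10 m
10–12 s: |-6| × 2 = 12 m
12–15 s: |10| × 3 = 30 m
15–20 s: |6| × 5 = 30 m
Total distance = 117 m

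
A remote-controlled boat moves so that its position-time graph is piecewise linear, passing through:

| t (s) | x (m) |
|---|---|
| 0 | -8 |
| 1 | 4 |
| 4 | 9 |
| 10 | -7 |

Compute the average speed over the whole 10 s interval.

3.3 m/s

Average speed = (total path length)/(elapsed time); on a piecewise-linear x-t graph the path length is Σ|Δx|.
0–1 s: |Δx| = |4 − -8| = 12 m
1–4 s: |Δx| = |9 − 4| = 5 m
4–10 s: |Δx| = |-7 − 9| = 16 m
Total path = 33 m; average speed = 33/10 = 3.3 m/s.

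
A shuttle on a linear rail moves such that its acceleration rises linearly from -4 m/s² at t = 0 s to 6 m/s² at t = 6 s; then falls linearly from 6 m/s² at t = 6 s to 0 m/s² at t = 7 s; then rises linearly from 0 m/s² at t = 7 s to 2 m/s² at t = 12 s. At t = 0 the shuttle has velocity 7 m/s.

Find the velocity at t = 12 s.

21 m/s

Δv equals the area under the a-t graph; then v = v₀ + Δv.
0–6 s: ½(-4 + 6)(6) = 6 m/s
6–7 s: ½(6 + 0)(1) = 3 m/s
7–12 s: ½(0 + 2)(5) = 5 m/s
Δv = 14 m/s, so v(12) = 7 + (14) = 21 m/s.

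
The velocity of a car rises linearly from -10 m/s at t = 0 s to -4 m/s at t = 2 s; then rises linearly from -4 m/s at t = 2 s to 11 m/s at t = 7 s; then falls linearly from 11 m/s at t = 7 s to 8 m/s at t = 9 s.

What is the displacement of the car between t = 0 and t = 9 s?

Displacement is the signed area under the v-t curve.
0–2 s: ½(-10 + -4)(2) = -14 m
2–7 s: ½(-4 + 11)(5) = 17.5 m
7–9 s: ½(11 + 8)(2) = 19 m
Net displacement = 22.5 m

22.5 m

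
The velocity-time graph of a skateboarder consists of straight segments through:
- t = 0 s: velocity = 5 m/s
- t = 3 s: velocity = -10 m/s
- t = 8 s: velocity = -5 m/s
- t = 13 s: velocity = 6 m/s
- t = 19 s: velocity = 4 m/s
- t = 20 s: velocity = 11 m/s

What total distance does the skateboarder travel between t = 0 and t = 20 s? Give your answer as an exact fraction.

Distance (not displacement) is the total path length: add the absolute areas under v-t.
0–3 s: v = 0 at t = 1 s; triangle areas 2.5 + 10 = 12.5 m
3–8 s: |½(-10 + -5)(5)| = 37.5 m
8–13 s: v = 0 at t = 113/11 s; triangle areas 125/22 + 90/11 = 305/22 m
13–19 s: |½(6 + 4)(6)| = 30 m
19–20 s: |½(4 + 11)(1)| = 7.5 m
Total distance = 1115/11 m

1115/11 m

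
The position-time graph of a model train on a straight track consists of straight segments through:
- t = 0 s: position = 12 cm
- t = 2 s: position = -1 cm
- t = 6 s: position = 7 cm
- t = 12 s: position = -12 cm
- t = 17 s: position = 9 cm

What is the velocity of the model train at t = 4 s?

Velocity is the slope of the x-t graph on 2–6 s: (7 − -1)/(6 − 2) = 2 cm/s.

2 cm/s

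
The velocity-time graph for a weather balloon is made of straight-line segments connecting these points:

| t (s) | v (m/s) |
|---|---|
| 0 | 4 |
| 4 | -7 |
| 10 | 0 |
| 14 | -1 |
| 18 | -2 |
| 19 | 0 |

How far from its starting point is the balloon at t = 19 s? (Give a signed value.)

-36 m

Displacement is the signed area under the v-t curve.
0–4 s: ½(4 + -7)(4) = -6 m
4–10 s: ½(-7 + 0)(6) = -21 m
10–14 s: ½(0 + -1)(4) = -2 m
14–18 s: ½(-1 + -2)(4) = -6 m
18–19 s: ½(-2 + 0)(1) = -1 m
Net displacement = -36 m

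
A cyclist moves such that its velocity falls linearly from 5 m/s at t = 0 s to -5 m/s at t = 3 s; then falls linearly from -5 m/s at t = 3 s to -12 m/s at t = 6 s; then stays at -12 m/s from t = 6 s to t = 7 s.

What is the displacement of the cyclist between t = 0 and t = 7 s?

Displacement is the signed area under the v-t curve.
0–3 s: ½(5 + -5)(3) = 0 m
3–6 s: ½(-5 + -12)(3) = -25.5 m
6–7 s: -12 × 1 = -12 m
Net displacement = -37.5 m

-37.5 m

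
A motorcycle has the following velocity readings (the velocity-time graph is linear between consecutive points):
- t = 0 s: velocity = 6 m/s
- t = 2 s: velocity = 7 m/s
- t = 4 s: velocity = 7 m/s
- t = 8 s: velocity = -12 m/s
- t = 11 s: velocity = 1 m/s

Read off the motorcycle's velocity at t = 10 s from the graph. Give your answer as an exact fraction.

-10/3 m/s

On 8–11 s the graph is linear from -12 to 1 m/s: v(10) = -12 + (1 − -12)·(10 − 8)/(11 − 8) = -10/3 m/s.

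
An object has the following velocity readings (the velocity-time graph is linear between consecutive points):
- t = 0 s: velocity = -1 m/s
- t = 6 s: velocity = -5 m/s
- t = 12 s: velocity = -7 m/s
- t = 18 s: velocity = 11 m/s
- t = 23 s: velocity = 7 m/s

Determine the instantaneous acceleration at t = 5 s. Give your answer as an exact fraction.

Acceleration is the slope of the v-t graph on 0–6 s: (-5 − -1)/(6 − 0) = -2/3 m/s².

-2/3 m/s²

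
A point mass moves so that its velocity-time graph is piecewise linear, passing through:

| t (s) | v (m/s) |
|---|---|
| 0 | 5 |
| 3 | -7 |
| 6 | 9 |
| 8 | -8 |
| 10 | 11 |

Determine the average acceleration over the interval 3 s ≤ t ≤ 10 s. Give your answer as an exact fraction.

Average acceleration = Δv/Δt = (11 − -7)/(10 − 3) = 18/7 m/s².

18/7 m/s²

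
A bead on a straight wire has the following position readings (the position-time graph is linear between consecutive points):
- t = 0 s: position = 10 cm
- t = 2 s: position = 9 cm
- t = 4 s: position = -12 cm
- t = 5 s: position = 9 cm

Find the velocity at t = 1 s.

Velocity is the slope of the x-t graph on 0–2 s: (9 − 10)/(2 − 0) = -0.5 cm/s.

-0.5 cm/s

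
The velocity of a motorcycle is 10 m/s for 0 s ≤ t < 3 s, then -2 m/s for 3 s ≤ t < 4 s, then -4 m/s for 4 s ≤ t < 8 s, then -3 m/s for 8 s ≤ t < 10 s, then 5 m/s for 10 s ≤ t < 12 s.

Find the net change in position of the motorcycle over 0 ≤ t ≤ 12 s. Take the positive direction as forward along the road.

16 m

Net displacement equals the area under the velocity-time graph (areas below the axis count negative).
0–3 s: 10 × 3 = 30 m
3–4 s: -2 × 1 = -2 m
4–8 s: -4 × 4 = -16 m
8–10 s: -3 × 2 = -6 m
10–12 s: 5 × 2 = 10 m
Net displacement = 16 m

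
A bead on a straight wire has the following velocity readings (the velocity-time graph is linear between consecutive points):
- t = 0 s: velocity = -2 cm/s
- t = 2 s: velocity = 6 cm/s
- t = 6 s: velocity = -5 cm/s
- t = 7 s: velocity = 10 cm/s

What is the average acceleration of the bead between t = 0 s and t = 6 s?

Average acceleration = Δv/Δt = (-5 − -2)/(6 − 0) = -0.5 cm/s².

-0.5 cm/s²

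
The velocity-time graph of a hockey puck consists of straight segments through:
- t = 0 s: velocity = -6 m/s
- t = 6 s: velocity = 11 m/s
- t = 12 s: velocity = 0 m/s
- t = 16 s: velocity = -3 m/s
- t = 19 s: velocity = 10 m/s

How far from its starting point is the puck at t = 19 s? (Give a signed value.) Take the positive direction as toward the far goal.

Displacement is the signed area under the v-t curve.
0–6 s: ½(-6 + 11)(6) = 15 m
6–12 s: ½(11 + 0)(6) = 33 m
12–16 s: ½(0 + -3)(4) = -6 m
16–19 s: ½(-3 + 10)(3) = 10.5 m
Net displacement = 52.5 m

52.5 m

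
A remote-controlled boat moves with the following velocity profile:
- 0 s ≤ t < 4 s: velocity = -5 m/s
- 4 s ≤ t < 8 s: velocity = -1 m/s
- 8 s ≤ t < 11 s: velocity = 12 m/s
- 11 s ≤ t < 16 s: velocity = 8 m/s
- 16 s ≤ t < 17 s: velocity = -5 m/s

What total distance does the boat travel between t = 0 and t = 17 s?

Total distance travelled is ∫|v| dt — sum the magnitudes of each area piece.
0–4 s: |-5| × 4 = 20 m
4–8 s: |-1| × 4 = 4 m
8–11 s: |12| × 3 = 36 m
11–16 s: |8| × 5 = 40 m
16–17 s: |-5| × 1 = 5 m
Total distance = 105 m

105 m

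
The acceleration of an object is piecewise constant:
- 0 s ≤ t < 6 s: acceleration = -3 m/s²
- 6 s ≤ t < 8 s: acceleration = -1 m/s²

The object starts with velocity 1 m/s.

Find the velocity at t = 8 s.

-19 m/s

Δv equals the area under the a-t graph; then v = v₀ + Δv.
0–6 s: -3 × 6 = -18 m/s
6–8 s: -1 × 2 = -2 m/s
Δv = -20 m/s, so v(8) = 1 + (-20) = -19 m/s.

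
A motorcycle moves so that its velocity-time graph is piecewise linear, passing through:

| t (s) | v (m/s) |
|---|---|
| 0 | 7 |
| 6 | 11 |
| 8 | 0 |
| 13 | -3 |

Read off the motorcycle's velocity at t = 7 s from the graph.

5.5 m/s

On 6–8 s the graph is linear from 11 to 0 m/s: v(7) = 11 + (0 − 11)·(7 − 6)/(8 − 6) = 5.5 m/s.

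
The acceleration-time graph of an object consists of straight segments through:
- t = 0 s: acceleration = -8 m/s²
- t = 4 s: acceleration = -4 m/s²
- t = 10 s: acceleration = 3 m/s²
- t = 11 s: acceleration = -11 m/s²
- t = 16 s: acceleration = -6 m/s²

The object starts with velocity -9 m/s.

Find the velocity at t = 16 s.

-82.5 m/s

Δv equals the area under the a-t graph; then v = v₀ + Δv.
0–4 s: ½(-8 + -4)(4) = -24 m/s
4–10 s: ½(-4 + 3)(6) = -3 m/s
10–11 s: ½(3 + -11)(1) = -4 m/s
11–16 s: ½(-11 + -6)(5) = -42.5 m/s
Δv = -73.5 m/s, so v(16) = -9 + (-73.5) = -82.5 m/s.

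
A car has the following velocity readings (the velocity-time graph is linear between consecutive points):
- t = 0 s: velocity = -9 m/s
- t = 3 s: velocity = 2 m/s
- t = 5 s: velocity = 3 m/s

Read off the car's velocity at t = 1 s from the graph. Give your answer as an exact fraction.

On 0–3 s the graph is linear from -9 to 2 m/s: v(1) = -9 + (2 − -9)·(1 − 0)/(3 − 0) = -16/3 m/s.

-16/3 m/s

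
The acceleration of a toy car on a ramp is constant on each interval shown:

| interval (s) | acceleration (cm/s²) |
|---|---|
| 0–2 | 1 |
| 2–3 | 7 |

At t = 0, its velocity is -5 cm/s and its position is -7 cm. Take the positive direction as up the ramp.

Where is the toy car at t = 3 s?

-14.5 cm

On each constant-a segment, Δv = aΔt and Δx = v₀Δt + ½aΔt²; chain segment to segment.
0–2 s: v starts -5 cm/s; Δx = -5·2 + ½·1·2² = -8 cm; v ends -3 cm/s.
2–3 s: v starts -3 cm/s; Δx = -3·1 + ½·7·1² = 0.5 cm; v ends 4 cm/s.
x(3) = -7 + Σ Δx = -14.5 cm.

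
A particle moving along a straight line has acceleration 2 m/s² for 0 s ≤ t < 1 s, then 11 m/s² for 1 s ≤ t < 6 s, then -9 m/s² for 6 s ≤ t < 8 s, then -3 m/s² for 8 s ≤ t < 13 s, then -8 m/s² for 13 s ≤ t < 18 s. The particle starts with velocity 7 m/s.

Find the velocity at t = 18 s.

-9 m/s

Δv equals the area under the a-t graph; then v = v₀ + Δv.
0–1 s: 2 × 1 = 2 m/s
1–6 s: 11 × 5 = 55 m/s
6–8 s: -9 × 2 = -18 m/s
8–13 s: -3 × 5 = -15 m/s
13–18 s: -8 × 5 = -40 m/s
Δv = -16 m/s, so v(18) = 7 + (-16) = -9 m/s.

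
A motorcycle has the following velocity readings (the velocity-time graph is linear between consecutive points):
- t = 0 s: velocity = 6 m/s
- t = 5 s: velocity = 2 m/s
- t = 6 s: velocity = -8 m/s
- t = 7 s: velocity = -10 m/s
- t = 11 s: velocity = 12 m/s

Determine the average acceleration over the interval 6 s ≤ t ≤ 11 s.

4 m/s²

Average acceleration = Δv/Δt = (12 − -8)/(11 − 6) = 4 m/s².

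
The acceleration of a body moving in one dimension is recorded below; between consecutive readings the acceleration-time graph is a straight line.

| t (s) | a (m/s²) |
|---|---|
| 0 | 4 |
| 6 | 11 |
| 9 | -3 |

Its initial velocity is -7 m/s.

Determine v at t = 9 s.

50 m/s

Δv equals the area under the a-t graph; then v = v₀ + Δv.
0–6 s: ½(4 + 11)(6) = 45 m/s
6–9 s: ½(11 + -3)(3) = 12 m/s
Δv = 57 m/s, so v(9) = -7 + (57) = 50 m/s.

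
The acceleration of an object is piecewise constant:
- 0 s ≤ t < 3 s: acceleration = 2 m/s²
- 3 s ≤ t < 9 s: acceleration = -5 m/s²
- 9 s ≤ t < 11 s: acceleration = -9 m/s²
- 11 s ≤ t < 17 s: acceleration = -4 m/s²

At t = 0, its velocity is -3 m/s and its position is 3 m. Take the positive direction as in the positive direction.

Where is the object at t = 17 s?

On each constant-a segment, Δv = aΔt and Δx = v₀Δt + ½aΔt²; chain segment to segment.
0–3 s: v starts -3 m/s; Δx = -3·3 + ½·2·3² = 0 m; v ends 3 m/s.
3–9 s: v starts 3 m/s; Δx = 3·6 + ½·-5·6² = -72 m; v ends -27 m/s.
9–11 s: v starts -27 m/s; Δx = -27·2 + ½·-9·2² = -72 m; v ends -45 m/s.
11–17 s: v starts -45 m/s; Δx = -45·6 + ½·-4·6² = -342 m; v ends -69 m/s.
x(17) = 3 + Σ Δx = -483 m.

-483 m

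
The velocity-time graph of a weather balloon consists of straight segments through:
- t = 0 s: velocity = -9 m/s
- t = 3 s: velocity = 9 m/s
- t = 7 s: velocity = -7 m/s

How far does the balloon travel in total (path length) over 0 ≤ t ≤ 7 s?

29.75 m

Distance (not displacement) is the total path length: add the absolute areas under v-t.
0–3 s: v = 0 at t = 1.5 s; triangle areas 6.75 + 6.75 = 13.5 m
3–7 s: v = 0 at t = 5.25 s; triangle areas 10.125 + 6.125 = 16.25 m
Total distance = 29.75 m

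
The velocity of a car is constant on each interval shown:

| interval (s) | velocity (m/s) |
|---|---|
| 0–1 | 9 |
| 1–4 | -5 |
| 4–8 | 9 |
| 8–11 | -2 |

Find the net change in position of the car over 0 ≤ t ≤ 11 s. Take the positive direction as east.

24 m

Displacement is the signed area under the v-t curve.
0–1 s: 9 × 1 = 9 m
1–4 s: -5 × 3 = -15 m
4–8 s: 9 × 4 = 36 m
8–11 s: -2 × 3 = -6 m
Net displacement = 24 m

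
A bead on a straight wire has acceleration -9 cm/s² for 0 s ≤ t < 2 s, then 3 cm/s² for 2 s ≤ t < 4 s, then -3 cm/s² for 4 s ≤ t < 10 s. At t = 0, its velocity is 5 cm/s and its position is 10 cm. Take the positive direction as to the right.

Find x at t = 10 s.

On each constant-a segment, Δv = aΔt and Δx = v₀Δt + ½aΔt²; chain segment to segment.
0–2 s: v starts 5 cm/s; Δx = 5·2 + ½·-9·2² = -8 cm; v ends -13 cm/s.
2–4 s: v starts -13 cm/s; Δx = -13·2 + ½·3·2² = -20 cm; v ends -7 cm/s.
4–10 s: v starts -7 cm/s; Δx = -7·6 + ½·-3·6² = -96 cm; v ends -25 cm/s.
x(10) = 10 + Σ Δx = -114 cm.

-114 cm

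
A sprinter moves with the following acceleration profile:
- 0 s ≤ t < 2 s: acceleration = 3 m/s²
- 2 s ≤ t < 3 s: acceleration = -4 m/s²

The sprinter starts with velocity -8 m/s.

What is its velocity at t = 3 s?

-6 m/s

Δv equals the area under the a-t graph; then v = v₀ + Δv.
0–2 s: 3 × 2 = 6 m/s
2–3 s: -4 × 1 = -4 m/s
Δv = 2 m/s, so v(3) = -8 + (2) = -6 m/s.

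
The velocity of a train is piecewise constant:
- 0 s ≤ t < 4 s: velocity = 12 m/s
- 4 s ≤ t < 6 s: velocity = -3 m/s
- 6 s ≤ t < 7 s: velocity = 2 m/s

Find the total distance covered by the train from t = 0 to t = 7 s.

56 m

Distance (not displacement) is the total path length: add the absolute areas under v-t.
0–4 s: |12| × 4 = 48 m
4–6 s: |-3| × 2 = 6 m
6–7 s: |2| × 1 = 2 m
Total distance = 56 m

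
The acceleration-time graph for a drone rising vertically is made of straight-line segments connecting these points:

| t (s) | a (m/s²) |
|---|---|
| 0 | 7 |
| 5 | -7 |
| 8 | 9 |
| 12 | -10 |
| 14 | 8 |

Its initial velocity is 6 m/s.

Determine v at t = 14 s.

Δv equals the area under the a-t graph; then v = v₀ + Δv.
0–5 s: ½(7 + -7)(5) = 0 m/s
5–8 s: ½(-7 + 9)(3) = 3 m/s
8–12 s: ½(9 + -10)(4) = -2 m/s
12–14 s: ½(-10 + 8)(2) = -2 m/s
Δv = -1 m/s, so v(14) = 6 + (-1) = 5 m/s.

5 m/s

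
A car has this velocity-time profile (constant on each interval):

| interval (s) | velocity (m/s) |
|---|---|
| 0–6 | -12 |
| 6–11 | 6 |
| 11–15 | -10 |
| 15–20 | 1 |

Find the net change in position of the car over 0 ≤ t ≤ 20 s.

-77 m

Net displacement equals the area under the velocity-time graph (areas below the axis count negative).
0–6 s: -12 × 6 = -72 m
6–11 s: 6 × 5 = 30 m
11–15 s: -10 × 4 = -40 m
15–20 s: 1 × 5 = 5 m
Net displacement = -77 m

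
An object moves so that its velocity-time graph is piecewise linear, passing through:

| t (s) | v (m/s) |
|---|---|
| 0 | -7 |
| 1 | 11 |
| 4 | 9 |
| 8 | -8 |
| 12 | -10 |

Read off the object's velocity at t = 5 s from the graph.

On 4–8 s the graph is linear from 9 to -8 m/s: v(5) = 9 + (-8 − 9)·(5 − 4)/(8 − 4) = 4.75 m/s.

4.75 m/s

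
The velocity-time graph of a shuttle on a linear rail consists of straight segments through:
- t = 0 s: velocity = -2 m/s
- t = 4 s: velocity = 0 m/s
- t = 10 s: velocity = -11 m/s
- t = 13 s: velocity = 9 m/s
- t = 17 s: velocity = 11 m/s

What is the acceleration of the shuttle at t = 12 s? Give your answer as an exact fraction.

Acceleration is the slope of the v-t graph on 10–13 s: (9 − -11)/(13 − 10) = 20/3 m/s².

20/3 m/s²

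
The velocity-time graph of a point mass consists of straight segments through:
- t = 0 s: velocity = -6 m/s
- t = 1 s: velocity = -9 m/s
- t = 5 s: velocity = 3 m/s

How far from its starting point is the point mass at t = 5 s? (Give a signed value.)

-19.5 m

Net displacement equals the area under the velocity-time graph (areas below the axis count negative).
0–1 s: ½(-6 + -9)(1) = -7.5 m
1–5 s: ½(-9 + 3)(4) = -12 m
Net displacement = -19.5 m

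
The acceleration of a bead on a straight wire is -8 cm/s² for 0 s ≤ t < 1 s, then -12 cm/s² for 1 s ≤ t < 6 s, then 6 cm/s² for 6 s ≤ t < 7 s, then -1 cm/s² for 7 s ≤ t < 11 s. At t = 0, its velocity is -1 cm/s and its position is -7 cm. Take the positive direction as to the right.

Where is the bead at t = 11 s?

On each constant-a segment, Δv = aΔt and Δx = v₀Δt + ½aΔt²; chain segment to segment.
0–1 s: v starts -1 cm/s; Δx = -1·1 + ½·-8·1² = -5 cm; v ends -9 cm/s.
1–6 s: v starts -9 cm/s; Δx = -9·5 + ½·-12·5² = -195 cm; v ends -69 cm/s.
6–7 s: v starts -69 cm/s; Δx = -69·1 + ½·6·1² = -66 cm; v ends -63 cm/s.
7–11 s: v starts -63 cm/s; Δx = -63·4 + ½·-1·4² = -260 cm; v ends -67 cm/s.
x(11) = -7 + Σ Δx = -533 cm.

-533 cm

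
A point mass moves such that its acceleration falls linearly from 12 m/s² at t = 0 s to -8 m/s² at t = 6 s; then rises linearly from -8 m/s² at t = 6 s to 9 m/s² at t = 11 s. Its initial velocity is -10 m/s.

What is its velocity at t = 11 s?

4.5 m/s

Δv equals the area under the a-t graph; then v = v₀ + Δv.
0–6 s: ½(12 + -8)(6) = 12 m/s
6–11 s: ½(-8 + 9)(5) = 2.5 m/s
Δv = 14.5 m/s, so v(11) = -10 + (14.5) = 4.5 m/s.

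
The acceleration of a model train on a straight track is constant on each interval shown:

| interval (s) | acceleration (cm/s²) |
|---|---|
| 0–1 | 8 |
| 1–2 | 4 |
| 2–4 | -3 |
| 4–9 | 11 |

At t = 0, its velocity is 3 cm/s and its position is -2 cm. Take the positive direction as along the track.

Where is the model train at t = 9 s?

224.5 cm

On each constant-a segment, Δv = aΔt and Δx = v₀Δt + ½aΔt²; chain segment to segment.
0–1 s: v starts 3 cm/s; Δx = 3·1 + ½·8·1² = 7 cm; v ends 11 cm/s.
1–2 s: v starts 11 cm/s; Δx = 11·1 + ½·4·1² = 13 cm; v ends 15 cm/s.
2–4 s: v starts 15 cm/s; Δx = 15·2 + ½·-3·2² = 24 cm; v ends 9 cm/s.
4–9 s: v starts 9 cm/s; Δx = 9·5 + ½·11·5² = 182.5 cm; v ends 64 cm/s.
x(9) = -2 + Σ Δx = 224.5 cm.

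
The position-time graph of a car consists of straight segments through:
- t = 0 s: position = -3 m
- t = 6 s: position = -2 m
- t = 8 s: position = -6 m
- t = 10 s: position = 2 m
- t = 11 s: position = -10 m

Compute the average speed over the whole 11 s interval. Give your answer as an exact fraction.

25/11 m/s

Average speed = (total path length)/(elapsed time); on a piecewise-linear x-t graph the path length is Σ|Δx|.
0–6 s: |Δx| = |-2 − -3| = 1 m
6–8 s: |Δx| = |-6 − -2| = 4 m
8–10 s: |Δx| = |2 − -6| = 8 m
10–11 s: |Δx| = |-10 − 2| = 12 m
Total path = 25 m; average speed = 25/11 = 25/11 m/s.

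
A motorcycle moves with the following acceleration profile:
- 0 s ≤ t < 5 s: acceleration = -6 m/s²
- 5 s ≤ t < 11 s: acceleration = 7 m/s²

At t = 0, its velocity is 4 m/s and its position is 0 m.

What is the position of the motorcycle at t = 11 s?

-85 m

On each constant-a segment, Δv = aΔt and Δx = v₀Δt + ½aΔt²; chain segment to segment.
0–5 s: v starts 4 m/s; Δx = 4·5 + ½·-6·5² = -55 m; v ends -26 m/s.
5–11 s: v starts -26 m/s; Δx = -26·6 + ½·7·6² = -30 m; v ends 16 m/s.
x(11) = 0 + Σ Δx = -85 m.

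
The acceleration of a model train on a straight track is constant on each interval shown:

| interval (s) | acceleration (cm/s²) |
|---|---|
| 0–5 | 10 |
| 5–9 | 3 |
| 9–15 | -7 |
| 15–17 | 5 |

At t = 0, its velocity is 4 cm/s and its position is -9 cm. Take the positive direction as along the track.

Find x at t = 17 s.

On each constant-a segment, Δv = aΔt and Δx = v₀Δt + ½aΔt²; chain segment to segment.
0–5 s: v starts 4 cm/s; Δx = 4·5 + ½·10·5² = 145 cm; v ends 54 cm/s.
5–9 s: v starts 54 cm/s; Δx = 54·4 + ½·3·4² = 240 cm; v ends 66 cm/s.
9–15 s: v starts 66 cm/s; Δx = 66·6 + ½·-7·6² = 270 cm; v ends 24 cm/s.
15–17 s: v starts 24 cm/s; Δx = 24·2 + ½·5·2² = 58 cm; v ends 34 cm/s.
x(17) = -9 + Σ Δx = 704 cm.

704 cm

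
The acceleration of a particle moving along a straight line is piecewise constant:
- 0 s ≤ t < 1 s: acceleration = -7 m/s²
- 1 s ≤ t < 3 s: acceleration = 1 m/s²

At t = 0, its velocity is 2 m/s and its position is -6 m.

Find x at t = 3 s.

On each constant-a segment, Δv = aΔt and Δx = v₀Δt + ½aΔt²; chain segment to segment.
0–1 s: v starts 2 m/s; Δx = 2·1 + ½·-7·1² = -1.5 m; v ends -5 m/s.
1–3 s: v starts -5 m/s; Δx = -5·2 + ½·1·2² = -8 m; v ends -3 m/s.
x(3) = -6 + Σ Δx = -15.5 m.

-15.5 m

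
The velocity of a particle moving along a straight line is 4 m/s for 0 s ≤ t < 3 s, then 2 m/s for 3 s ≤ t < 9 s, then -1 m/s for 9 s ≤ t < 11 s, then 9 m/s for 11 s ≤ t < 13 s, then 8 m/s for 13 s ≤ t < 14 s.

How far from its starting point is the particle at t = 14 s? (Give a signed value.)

48 m

Displacement is the signed area under the v-t curve.
0–3 s: 4 × 3 = 12 m
3–9 s: 2 × 6 = 12 m
9–11 s: -1 × 2 = -2 m
11–13 s: 9 × 2 = 18 m
13–14 s: 8 × 1 = 8 m
Net displacement = 48 m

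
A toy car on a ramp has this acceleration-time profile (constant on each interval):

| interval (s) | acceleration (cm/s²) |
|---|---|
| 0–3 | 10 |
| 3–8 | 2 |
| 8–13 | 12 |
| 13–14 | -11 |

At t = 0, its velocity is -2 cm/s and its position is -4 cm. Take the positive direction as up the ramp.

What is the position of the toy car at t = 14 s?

632.5 cm

On each constant-a segment, Δv = aΔt and Δx = v₀Δt + ½aΔt²; chain segment to segment.
0–3 s: v starts -2 cm/s; Δx = -2·3 + ½·10·3² = 39 cm; v ends 28 cm/s.
3–8 s: v starts 28 cm/s; Δx = 28·5 + ½·2·5² = 165 cm; v ends 38 cm/s.
8–13 s: v starts 38 cm/s; Δx = 38·5 + ½·12·5² = 340 cm; v ends 98 cm/s.
13–14 s: v starts 98 cm/s; Δx = 98·1 + ½·-11·1² = 92.5 cm; v ends 87 cm/s.
x(14) = -4 + Σ Δx = 632.5 cm.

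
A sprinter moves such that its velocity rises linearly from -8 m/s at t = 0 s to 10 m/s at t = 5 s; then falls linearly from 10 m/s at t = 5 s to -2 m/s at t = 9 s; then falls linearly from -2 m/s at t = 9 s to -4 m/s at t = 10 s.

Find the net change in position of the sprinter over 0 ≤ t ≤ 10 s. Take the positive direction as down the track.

Net displacement equals the area under the velocity-time graph (areas below the axis count negative).
0–5 s: ½(-8 + 10)(5) = 5 m
5–9 s: ½(10 + -2)(4) = 16 m
9–10 s: ½(-2 + -4)(1) = -3 m
Net displacement = 18 m

18 m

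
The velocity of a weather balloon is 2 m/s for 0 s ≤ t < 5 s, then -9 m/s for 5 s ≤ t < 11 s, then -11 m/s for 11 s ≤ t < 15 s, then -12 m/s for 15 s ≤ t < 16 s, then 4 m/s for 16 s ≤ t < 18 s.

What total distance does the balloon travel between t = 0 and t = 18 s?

Distance (not displacement) is the total path length: add the absolute areas under v-t.
0–5 s: |2| × 5 = 10 m
5–11 s: |-9| × 6 = 54 m
11–15 s: |-11| × 4 = 44 m
15–16 s: |-12| × 1 = 12 m
16–18 s: |4| × 2 = 8 m
Total distance = 128 m

128 m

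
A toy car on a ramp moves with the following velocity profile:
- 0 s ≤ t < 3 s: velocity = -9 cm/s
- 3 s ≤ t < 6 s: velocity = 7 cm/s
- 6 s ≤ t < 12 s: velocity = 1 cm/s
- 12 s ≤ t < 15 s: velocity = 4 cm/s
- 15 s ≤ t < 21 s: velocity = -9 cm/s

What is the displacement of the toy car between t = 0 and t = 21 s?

Displacement is the signed area under the v-t curve.
0–3 s: -9 × 3 = -27 cm
3–6 s: 7 × 3 = 21 cm
6–12 s: 1 × 6 = 6 cm
12–15 s: 4 × 3 = 12 cm
15–21 s: -9 × 6 = -54 cm
Net displacement = -42 cm

-42 cm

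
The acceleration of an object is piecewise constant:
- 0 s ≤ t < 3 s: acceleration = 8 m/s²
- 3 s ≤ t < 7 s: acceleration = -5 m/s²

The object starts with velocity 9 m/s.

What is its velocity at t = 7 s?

Δv equals the area under the a-t graph; then v = v₀ + Δv.
0–3 s: 8 × 3 = 24 m/s
3–7 s: -5 × 4 = -20 m/s
Δv = 4 m/s, so v(7) = 9 + (4) = 13 m/s.

13 m/s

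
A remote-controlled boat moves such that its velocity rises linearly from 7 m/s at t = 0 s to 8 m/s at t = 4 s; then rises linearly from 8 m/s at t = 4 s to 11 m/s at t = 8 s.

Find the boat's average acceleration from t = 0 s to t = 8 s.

0.5 m/s²

Average acceleration = Δv/Δt = (11 − 7)/(8 − 0) = 0.5 m/s².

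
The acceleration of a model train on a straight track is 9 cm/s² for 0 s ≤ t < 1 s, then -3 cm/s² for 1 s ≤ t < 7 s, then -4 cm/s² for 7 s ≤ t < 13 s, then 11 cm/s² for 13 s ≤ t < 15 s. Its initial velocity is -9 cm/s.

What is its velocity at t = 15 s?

Δv equals the area under the a-t graph; then v = v₀ + Δv.
0–1 s: 9 × 1 = 9 cm/s
1–7 s: -3 × 6 = -18 cm/s
7–13 s: -4 × 6 = -24 cm/s
13–15 s: 11 × 2 = 22 cm/s
Δv = -11 cm/s, so v(15) = -9 + (-11) = -20 cm/s.

-20 cm/s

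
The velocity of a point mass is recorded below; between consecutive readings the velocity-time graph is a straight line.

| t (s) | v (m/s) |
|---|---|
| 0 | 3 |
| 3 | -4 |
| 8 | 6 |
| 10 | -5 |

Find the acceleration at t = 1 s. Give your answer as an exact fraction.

Acceleration is the slope of the v-t graph on 0–3 s: (-4 − 3)/(3 − 0) = -7/3 m/s².

-7/3 m/s²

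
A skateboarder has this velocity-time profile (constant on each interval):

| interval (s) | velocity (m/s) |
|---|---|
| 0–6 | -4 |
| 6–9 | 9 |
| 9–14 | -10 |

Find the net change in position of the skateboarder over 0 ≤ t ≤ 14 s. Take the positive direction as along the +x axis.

-47 m

Displacement is the signed area under the v-t curve.
0–6 s: -4 × 6 = -24 m
6–9 s: 9 × 3 = 27 m
9–14 s: -10 × 5 = -50 m
Net displacement = -47 m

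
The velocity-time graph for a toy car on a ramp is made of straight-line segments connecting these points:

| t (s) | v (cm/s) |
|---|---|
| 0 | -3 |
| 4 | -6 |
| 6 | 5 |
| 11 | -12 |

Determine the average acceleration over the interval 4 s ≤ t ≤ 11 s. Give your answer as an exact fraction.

-6/7 cm/s²

Average acceleration = Δv/Δt = (-12 − -6)/(11 − 4) = -6/7 cm/s².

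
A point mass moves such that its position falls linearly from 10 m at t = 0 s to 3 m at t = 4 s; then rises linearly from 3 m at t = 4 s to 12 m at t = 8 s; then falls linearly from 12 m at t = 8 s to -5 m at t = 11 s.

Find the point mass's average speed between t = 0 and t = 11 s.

Average speed = (total path length)/(elapsed time); on a piecewise-linear x-t graph the path length is Σ|Δx|.
0–4 s: |Δx| = |3 − 10| = 7 m
4–8 s: |Δx| = |12 − 3| = 9 m
8–11 s: |Δx| = |-5 − 12| = 17 m
Total path = 33 m; average speed = 33/11 = 3 m/s.

3 m/s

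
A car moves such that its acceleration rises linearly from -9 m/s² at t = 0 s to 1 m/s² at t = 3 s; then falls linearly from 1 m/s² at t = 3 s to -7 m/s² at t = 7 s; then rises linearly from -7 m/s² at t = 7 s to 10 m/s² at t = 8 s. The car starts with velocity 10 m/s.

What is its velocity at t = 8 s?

-12.5 m/s

Δv equals the area under the a-t graph; then v = v₀ + Δv.
0–3 s: ½(-9 + 1)(3) = -12 m/s
3–7 s: ½(1 + -7)(4) = -12 m/s
7–8 s: ½(-7 + 10)(1) = 1.5 m/s
Δv = -22.5 m/s, so v(8) = 10 + (-22.5) = -12.5 m/s.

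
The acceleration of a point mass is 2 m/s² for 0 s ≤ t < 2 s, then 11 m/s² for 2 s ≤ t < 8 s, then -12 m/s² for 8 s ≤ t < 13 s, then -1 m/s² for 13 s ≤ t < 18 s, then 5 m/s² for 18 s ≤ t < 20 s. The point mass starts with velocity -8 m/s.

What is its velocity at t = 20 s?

7 m/s

Δv equals the area under the a-t graph; then v = v₀ + Δv.
0–2 s: 2 × 2 = 4 m/s
2–8 s: 11 × 6 = 66 m/s
8–13 s: -12 × 5 = -60 m/s
13–18 s: -1 × 5 = -5 m/s
18–20 s: 5 × 2 = 10 m/s
Δv = 15 m/s, so v(20) = -8 + (15) = 7 m/s.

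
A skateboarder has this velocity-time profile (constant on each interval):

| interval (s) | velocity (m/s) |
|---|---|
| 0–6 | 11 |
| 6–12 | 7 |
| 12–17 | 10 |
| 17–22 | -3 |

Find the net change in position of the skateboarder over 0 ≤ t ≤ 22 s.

143 m

Net displacement equals the area under the velocity-time graph (areas below the axis count negative).
0–6 s: 11 × 6 = 66 m
6–12 s: 7 × 6 = 42 m
12–17 s: 10 × 5 = 50 m
17–22 s: -3 × 5 = -15 m
Net displacement = 143 m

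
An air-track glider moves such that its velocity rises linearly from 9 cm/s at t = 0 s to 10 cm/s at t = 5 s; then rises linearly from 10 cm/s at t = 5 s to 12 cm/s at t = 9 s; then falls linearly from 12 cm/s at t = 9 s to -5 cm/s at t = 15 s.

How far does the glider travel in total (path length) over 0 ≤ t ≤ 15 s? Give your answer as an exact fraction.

Distance (not displacement) is the total path length: add the absolute areas under v-t.
0–5 s: |½(9 + 10)(5)| = 47.5 cm
5–9 s: |½(10 + 12)(4)| = 44 cm
9–15 s: v = 0 at t = 225/17 s; triangle areas 432/17 + 75/17 = 507/17 cm
Total distance = 4125/34 cm

4125/34 cm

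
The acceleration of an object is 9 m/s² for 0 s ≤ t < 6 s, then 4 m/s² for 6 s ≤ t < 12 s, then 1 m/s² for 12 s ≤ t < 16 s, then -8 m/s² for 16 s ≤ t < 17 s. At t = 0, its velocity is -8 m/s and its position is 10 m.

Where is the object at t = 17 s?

On each constant-a segment, Δv = aΔt and Δx = v₀Δt + ½aΔt²; chain segment to segment.
0–6 s: v starts -8 m/s; Δx = -8·6 + ½·9·6² = 114 m; v ends 46 m/s.
6–12 s: v starts 46 m/s; Δx = 46·6 + ½·4·6² = 348 m; v ends 70 m/s.
12–16 s: v starts 70 m/s; Δx = 70·4 + ½·1·4² = 288 m; v ends 74 m/s.
16–17 s: v starts 74 m/s; Δx = 74·1 + ½·-8·1² = 70 m; v ends 66 m/s.
x(17) = 10 + Σ Δx = 830 m.

830 m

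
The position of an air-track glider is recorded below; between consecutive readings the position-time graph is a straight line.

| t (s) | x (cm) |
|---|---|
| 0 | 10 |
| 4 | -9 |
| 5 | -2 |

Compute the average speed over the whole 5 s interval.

5.2 cm/s

Average speed = (total path length)/(elapsed time); on a piecewise-linear x-t graph the path length is Σ|Δx|.
0–4 s: |Δx| = |-9 − 10| = 19 cm
4–5 s: |Δx| = |-2 − -9| = 7 cm
Total path = 26 cm; average speed = 26/5 = 5.2 cm/s.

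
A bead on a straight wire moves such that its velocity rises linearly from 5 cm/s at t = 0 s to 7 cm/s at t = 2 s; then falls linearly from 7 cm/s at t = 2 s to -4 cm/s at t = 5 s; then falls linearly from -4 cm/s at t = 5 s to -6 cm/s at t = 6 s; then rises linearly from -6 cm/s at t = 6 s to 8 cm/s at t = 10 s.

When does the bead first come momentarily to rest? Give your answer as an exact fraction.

v changes sign on 2–5 s (from 7 to -4); the graph is linear there, so v = 0 at t = 2 + (-7)·(5 − 2)/(-4 − 7) = 43/11 s.

t = 43/11 s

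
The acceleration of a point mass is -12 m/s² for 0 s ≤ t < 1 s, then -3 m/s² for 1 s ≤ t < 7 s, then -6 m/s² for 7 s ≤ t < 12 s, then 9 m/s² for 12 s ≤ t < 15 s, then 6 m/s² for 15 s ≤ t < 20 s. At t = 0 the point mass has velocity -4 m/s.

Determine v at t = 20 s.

Δv equals the area under the a-t graph; then v = v₀ + Δv.
0–1 s: -12 × 1 = -12 m/s
1–7 s: -3 × 6 = -18 m/s
7–12 s: -6 × 5 = -30 m/s
12–15 s: 9 × 3 = 27 m/s
15–20 s: 6 × 5 = 30 m/s
Δv = -3 m/s, so v(20) = -4 + (-3) = -7 m/s.

-7 m/s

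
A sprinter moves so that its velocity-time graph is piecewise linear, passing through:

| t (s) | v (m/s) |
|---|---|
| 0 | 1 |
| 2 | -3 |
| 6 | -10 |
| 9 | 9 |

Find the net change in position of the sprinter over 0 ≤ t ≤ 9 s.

Net displacement equals the area under the velocity-time graph (areas below the axis count negative).
0–2 s: ½(1 + -3)(2) = -2 m
2–6 s: ½(-3 + -10)(4) = -26 m
6–9 s: ½(-10 + 9)(3) = -1.5 m
Net displacement = -29.5 m

-29.5 m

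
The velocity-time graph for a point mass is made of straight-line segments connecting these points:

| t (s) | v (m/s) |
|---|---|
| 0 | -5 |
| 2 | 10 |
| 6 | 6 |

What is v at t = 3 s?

9 m/s

On 2–6 s the graph is linear from 10 to 6 m/s: v(3) = 10 + (6 − 10)·(3 − 2)/(6 − 2) = 9 m/s.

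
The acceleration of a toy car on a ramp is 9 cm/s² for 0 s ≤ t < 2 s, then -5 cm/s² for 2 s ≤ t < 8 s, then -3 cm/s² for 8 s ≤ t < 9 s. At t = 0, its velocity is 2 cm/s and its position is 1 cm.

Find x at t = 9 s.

41.5 cm

On each constant-a segment, Δv = aΔt and Δx = v₀Δt + ½aΔt²; chain segment to segment.
0–2 s: v starts 2 cm/s; Δx = 2·2 + ½·9·2² = 22 cm; v ends 20 cm/s.
2–8 s: v starts 20 cm/s; Δx = 20·6 + ½·-5·6² = 30 cm; v ends -10 cm/s.
8–9 s: v starts -10 cm/s; Δx = -10·1 + ½·-3·1² = -11.5 cm; v ends -13 cm/s.
x(9) = 1 + Σ Δx = 41.5 cm.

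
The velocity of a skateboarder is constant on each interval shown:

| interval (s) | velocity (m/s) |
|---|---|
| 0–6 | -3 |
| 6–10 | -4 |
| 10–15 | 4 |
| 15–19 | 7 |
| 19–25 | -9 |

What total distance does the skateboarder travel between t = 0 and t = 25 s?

136 m

Distance (not displacement) is the total path length: add the absolute areas under v-t.
0–6 s: |-3| × 6 = 18 m
6–10 s: |-4| × 4 = 16 m
10–15 s: |4| × 5 = 20 m
15–19 s: |7| × 4 = 28 m
19–25 s: |-9| × 6 = 54 m
Total distance = 136 m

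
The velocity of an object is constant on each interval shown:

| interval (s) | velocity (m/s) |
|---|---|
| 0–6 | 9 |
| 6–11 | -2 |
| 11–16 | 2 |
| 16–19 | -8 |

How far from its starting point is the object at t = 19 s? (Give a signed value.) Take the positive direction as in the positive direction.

30 m

Displacement is the signed area under the v-t curve.
0–6 s: 9 × 6 = 54 m
6–11 s: -2 × 5 = -10 m
11–16 s: 2 × 5 = 10 m
16–19 s: -8 × 3 = -24 m
Net displacement = 30 m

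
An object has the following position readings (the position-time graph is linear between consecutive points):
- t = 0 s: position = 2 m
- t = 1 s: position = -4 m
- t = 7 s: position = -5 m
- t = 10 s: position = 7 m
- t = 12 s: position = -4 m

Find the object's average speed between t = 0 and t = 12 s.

Average speed = (total path length)/(elapsed time); on a piecewise-linear x-t graph the path length is Σ|Δx|.
0–1 s: |Δx| = |-4 − 2| = 6 m
1–7 s: |Δx| = |-5 − -4| = 1 m
7–10 s: |Δx| = |7 − -5| = 12 m
10–12 s: |Δx| = |-4 − 7| = 11 m
Total path = 30 m; average speed = 30/12 = 2.5 m/s.

2.5 m/s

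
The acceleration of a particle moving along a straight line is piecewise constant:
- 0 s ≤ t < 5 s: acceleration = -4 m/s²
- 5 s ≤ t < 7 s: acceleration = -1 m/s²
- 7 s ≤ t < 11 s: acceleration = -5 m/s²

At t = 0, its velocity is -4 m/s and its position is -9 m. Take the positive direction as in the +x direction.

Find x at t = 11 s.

-273 m

On each constant-a segment, Δv = aΔt and Δx = v₀Δt + ½aΔt²; chain segment to segment.
0–5 s: v starts -4 m/s; Δx = -4·5 + ½·-4·5² = -70 m; v ends -24 m/s.
5–7 s: v starts -24 m/s; Δx = -24·2 + ½·-1·2² = -50 m; v ends -26 m/s.
7–11 s: v starts -26 m/s; Δx = -26·4 + ½·-5·4² = -144 m; v ends -46 m/s.
x(11) = -9 + Σ Δx = -273 m.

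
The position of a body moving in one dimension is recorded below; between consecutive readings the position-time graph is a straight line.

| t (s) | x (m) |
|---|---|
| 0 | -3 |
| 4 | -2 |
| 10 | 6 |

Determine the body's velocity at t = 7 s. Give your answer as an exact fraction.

4/3 m/s

Velocity is the slope of the x-t graph on 4–10 s: (6 − -2)/(10 − 4) = 4/3 m/s.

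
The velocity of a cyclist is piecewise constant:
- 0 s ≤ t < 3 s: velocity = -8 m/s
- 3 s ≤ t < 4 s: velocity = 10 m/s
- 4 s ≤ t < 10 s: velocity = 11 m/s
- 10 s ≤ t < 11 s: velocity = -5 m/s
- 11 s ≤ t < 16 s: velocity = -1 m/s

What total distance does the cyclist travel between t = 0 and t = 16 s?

110 m

Distance (not displacement) is the total path length: add the absolute areas under v-t.
0–3 s: |-8| × 3 = 24 m
3–4 s: |10| × 1 = 10 m
4–10 s: |11| × 6 = 66 m
10–11 s: |-5| × 1 = 5 m
11–16 s: |-1| × 5 = 5 m
Total distance = 110 m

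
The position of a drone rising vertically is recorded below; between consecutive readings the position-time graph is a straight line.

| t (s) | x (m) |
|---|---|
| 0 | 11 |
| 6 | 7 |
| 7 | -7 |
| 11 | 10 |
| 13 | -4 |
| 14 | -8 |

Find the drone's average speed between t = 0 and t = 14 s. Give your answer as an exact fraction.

53/14 m/s

Average speed = (total path length)/(elapsed time); on a piecewise-linear x-t graph the path length is Σ|Δx|.
0–6 s: |Δx| = |7 − 11| = 4 m
6–7 s: |Δx| = |-7 − 7| = 14 m
7–11 s: |Δx| = |10 − -7| = 17 m
11–13 s: |Δx| = |-4 − 10| = 14 m
13–14 s: |Δx| = |-8 − -4| = 4 m
Total path = 53 m; average speed = 53/14 = 53/14 m/s.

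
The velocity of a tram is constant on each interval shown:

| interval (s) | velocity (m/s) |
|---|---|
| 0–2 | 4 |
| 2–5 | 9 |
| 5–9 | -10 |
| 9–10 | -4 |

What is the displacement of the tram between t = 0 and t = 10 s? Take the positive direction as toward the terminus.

-9 m

Net displacement equals the area under the velocity-time graph (areas below the axis count negative).
0–2 s: 4 × 2 = 8 m
2–5 s: 9 × 3 = 27 m
5–9 s: -10 × 4 = -40 m
9–10 s: -4 × 1 = -4 m
Net displacement = -9 m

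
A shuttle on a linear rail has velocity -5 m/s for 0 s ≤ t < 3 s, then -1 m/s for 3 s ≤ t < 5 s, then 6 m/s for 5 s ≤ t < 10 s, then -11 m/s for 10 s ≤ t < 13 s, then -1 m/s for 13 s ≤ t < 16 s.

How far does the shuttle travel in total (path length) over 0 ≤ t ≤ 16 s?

Total distance travelled is ∫|v| dt — sum the magnitudes of each area piece.
0–3 s: |-5| × 3 = 15 m
3–5 s: |-1| × 2 = 2 m
5–10 s: |6| × 5 = 30 m
10–13 s: |-11| × 3 = 33 m
13–16 s: |-1| × 3 = 3 m
Total distance = 83 m

83 m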